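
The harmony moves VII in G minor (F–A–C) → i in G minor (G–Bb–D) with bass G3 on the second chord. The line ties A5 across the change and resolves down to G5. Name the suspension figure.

At the second chord the bass is G3. The suspended A5 lies a ninth above the bass; after resolving down by step to G5, the interval above the bass becomes an octave.
Suspension figures are named by those two intervals: 9–8.

9–8 suspension.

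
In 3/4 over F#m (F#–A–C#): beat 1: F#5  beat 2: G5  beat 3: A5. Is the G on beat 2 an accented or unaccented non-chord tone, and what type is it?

Unaccented passing tone.

The harmony at that moment is F# minor triad (F#, A, C#); G5 is not a chord tone.
It is approached by step up from F#5 and left by step up to A5.
Step in, step out in the same direction — a passing tone.
It falls on a weak beat, so it is unaccented.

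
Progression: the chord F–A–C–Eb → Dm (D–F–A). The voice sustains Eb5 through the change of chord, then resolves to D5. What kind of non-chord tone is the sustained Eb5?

The harmony at that moment is D minor triad (D, F, A); Eb5 is not a chord tone.
It is held over (the same pitch as the preceding Eb5) and left by step down to D5.
Held over from the previous chord and resolving down by step — a suspension.

Eb5 is a suspension.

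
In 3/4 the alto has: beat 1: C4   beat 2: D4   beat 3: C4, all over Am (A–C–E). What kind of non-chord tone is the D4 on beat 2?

The harmony at that moment is A minor triad (A, C, E); D4 is not a chord tone.
It is approached by step up from C4 and left by step down to C4.
Step away and step back to the same note — a neighbor tone (upper neighbor).

Upper neighbor tone.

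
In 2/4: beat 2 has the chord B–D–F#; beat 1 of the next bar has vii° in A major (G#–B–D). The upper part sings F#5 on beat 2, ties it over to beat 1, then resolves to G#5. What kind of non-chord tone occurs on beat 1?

The harmony at that moment is G# diminished triad (G#, B, D); F#5 is not a chord tone.
It is held over (the same pitch as the preceding F#5) and left by step up to G#5.
Held over from the previous chord and resolving up by step — a retardation.

Retardation.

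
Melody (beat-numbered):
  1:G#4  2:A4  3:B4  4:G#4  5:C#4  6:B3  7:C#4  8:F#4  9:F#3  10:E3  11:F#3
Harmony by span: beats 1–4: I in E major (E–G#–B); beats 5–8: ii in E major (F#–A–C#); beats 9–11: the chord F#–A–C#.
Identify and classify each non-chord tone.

The harmony at that moment is E major triad (E, G#, B); A4 is not a chord tone.
It is approached by step up from G#4 and left by step up to B4.
Step in, step out in the same direction — a passing tone.
The harmony at that moment is F# minor triad (F#, A, C#); B3 is not a chord tone.
It is approached by step down from C#4 and left by step up to C#4.
Step away and step back to the same note — a neighbor tone (lower neighbor).
The harmony at that moment is F# minor triad (F#, A, C#); E3 is not a chord tone.
It is approached by step down from F#3 and left by step up to F#3.
Step away and step back to the same note — a neighbor tone (lower neighbor).

A4 (beat 2) — passing tone; B3 (beat 6) — neighbor tone; E3 (beat 10) — neighbor tone.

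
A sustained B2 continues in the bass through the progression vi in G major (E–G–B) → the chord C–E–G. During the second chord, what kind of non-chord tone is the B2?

The harmony at that moment is C major triad (C, E, G); B2 is not a chord tone.
It is held over (the same pitch as the preceding B2) and then sustained as the same pitch into the next harmony.
Sustained through a change of harmony — a pedal tone.

Pedal tone (pedal point).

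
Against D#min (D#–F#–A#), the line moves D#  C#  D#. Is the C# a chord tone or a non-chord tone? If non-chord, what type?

The harmony at that moment is D# minor triad (D#, F#, A#); C# is not a chord tone.
It is approached by step down from D# and left by step up to D#.
Step away and step back to the same note — a neighbor tone (lower neighbor).

Non-chord tone — a neighbor tone.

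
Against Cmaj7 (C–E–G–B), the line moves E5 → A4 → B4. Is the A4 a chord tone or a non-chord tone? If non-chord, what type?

The harmony at that moment is C major seventh chord (C, E, G, B); A4 is not a chord tone.
It is approached by leap down from E5 and left by step up to B4.
Leap in, step out — an appoggiatura.

Non-chord tone — an appoggiatura.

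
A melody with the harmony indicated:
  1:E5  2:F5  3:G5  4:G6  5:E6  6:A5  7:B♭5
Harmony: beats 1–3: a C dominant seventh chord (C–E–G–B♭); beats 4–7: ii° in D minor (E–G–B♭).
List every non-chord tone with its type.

The harmony at that moment is C dominant seventh chord (C, E, G, B♭); F5 is not a chord tone.
It is approached by step up from E5 and left by step up to G5.
Step in, step out in the same direction — a passing tone.
The harmony at that moment is E diminished triad (E, G, B♭); A5 is not a chord tone.
It is approached by leap down from E6 and left by step up to B♭5.
Leap in, step out — an appoggiatura.

F5 (beat 2) — passing tone; A5 (beat 6) — appoggiatura.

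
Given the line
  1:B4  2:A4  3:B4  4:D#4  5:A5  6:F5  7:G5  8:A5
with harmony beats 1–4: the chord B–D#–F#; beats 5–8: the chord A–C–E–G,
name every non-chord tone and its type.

A4 (beat 2) — neighbor tone; F5 (beat 6) — appoggiatura.

The harmony at that moment is B major triad (B, D#, F#); A4 is not a chord tone.
It is approached by step down from B4 and left by step up to B4.
Step away and step back to the same note — a neighbor tone (lower neighbor).
The harmony at that moment is A minor seventh chord (A, C, E, G); F5 is not a chord tone.
It is approached by leap down from A5 and left by step up to G5.
Leap in, step out — an appoggiatura.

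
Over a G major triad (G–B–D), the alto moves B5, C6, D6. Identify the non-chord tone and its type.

C6 is a passing tone.

The harmony at that moment is G major triad (G, B, D); C6 is not a chord tone.
It is approached by step up from B5 and left by step up to D6.
Step in, step out in the same direction — a passing tone.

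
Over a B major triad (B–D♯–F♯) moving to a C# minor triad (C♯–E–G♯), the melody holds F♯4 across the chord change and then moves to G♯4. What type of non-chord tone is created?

The harmony at that moment is C♯ minor triad (C♯, E, G♯); F♯4 is not a chord tone.
It is held over (the same pitch as the preceding F♯4) and left by step up to G♯4.
Held over from the previous chord and resolving up by step — a retardation.

F♯4 is a retardation.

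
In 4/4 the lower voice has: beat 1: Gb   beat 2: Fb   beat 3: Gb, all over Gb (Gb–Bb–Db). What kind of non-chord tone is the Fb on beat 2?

Lower neighbor tone.

The harmony at that moment is Gb major triad (Gb, Bb, Db); Fb is not a chord tone.
It is approached by step down from Gb and left by step up to Gb.
Step away and step back to the same note — a neighbor tone (lower neighbor).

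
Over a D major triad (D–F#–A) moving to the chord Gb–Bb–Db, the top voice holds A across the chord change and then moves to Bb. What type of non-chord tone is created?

A is a retardation.

The harmony at that moment is Gb major triad (Gb, Bb, Db); A is not a chord tone.
It is held over (the same pitch as the preceding A) and left by step up to Bb.
Held over from the previous chord and resolving up by step — a retardation.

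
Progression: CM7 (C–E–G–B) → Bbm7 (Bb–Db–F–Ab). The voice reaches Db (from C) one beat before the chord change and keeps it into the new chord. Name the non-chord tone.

Db is an anticipation.

The harmony at that moment is C major seventh chord (C, E, G, B); Db is not a chord tone.
It is approached by step up from C and then sustained as the same pitch into the next harmony.
Arriving early and becoming a chord tone when the harmony changes — an anticipation.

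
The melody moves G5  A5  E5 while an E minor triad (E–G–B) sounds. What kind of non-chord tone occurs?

A5 is an escape tone.

The harmony at that moment is E minor triad (E, G, B); A5 is not a chord tone.
It is approached by step up from G5 and left by leap down to E5.
Step in, leap out — an escape tone.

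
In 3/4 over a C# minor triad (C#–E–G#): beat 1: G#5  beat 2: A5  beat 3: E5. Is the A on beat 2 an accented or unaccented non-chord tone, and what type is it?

The harmony at that moment is C# minor triad (C#, E, G#); A5 is not a chord tone.
It is approached by step up from G#5 and left by leap down to E5.
Step in, leap out — an escape tone.
It falls on a weak beat, so it is unaccented.

Unaccented escape tone.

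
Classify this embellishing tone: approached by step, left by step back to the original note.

Approach: by step. Departure: by step in the opposite direction, back to the starting pitch.
Stepwise on both sides but reversing to return to the same chord tone — a neighbor tone. (Had it continued onward in the same direction it would be a passing tone instead.)

Neighbor tone.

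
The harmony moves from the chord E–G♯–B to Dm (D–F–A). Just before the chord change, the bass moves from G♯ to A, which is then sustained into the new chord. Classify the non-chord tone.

A is an anticipation.

The harmony at that moment is E major triad (E, G♯, B); A is not a chord tone.
It is approached by step up from G♯ and then sustained as the same pitch into the next harmony.
Arriving early and becoming a chord tone when the harmony changes — an anticipation.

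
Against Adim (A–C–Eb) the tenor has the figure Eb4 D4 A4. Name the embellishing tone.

D4 is an escape tone.

The harmony at that moment is A diminished triad (A, C, Eb); D4 is not a chord tone.
It is approached by step down from Eb4 and left by leap up to A4.
Step in, leap out — an escape tone.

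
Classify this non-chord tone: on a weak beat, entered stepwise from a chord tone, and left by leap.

Approach: by step. Departure: by leap. Metric position: weak.
Step in, leap out, from a weak position — an escape tone (échappée). (It is the mirror image of the appoggiatura, which leaps in and steps out on a strong beat.)

Escape tone.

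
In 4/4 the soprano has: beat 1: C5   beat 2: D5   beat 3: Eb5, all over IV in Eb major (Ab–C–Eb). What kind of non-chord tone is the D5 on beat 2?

Passing tone.

The harmony at that moment is Ab major triad (Ab, C, Eb); D5 is not a chord tone.
It is approached by step up from C5 and left by step up to Eb5.
Step in, step out in the same direction — a passing tone.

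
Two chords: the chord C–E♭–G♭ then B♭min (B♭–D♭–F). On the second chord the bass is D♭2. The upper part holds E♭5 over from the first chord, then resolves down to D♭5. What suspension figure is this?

9–8 suspension.

At the second chord the bass is D♭2. The suspended E♭5 lies a ninth above the bass; after resolving down by step to D♭5, the interval above the bass becomes an octave.
Suspension figures are named by those two intervals: 9–8.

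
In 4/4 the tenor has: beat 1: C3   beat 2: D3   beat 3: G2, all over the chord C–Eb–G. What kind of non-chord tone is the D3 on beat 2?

The harmony at that moment is C minor triad (C, Eb, G); D3 is not a chord tone.
It is approached by step up from C3 and left by leap down to G2.
Step in, leap out, on a weak beat — an escape tone.

Escape tone.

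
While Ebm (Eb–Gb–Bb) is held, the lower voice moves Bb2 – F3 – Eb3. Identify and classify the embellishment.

F3 is an appoggiatura.

The harmony at that moment is Eb minor triad (Eb, Gb, Bb); F3 is not a chord tone.
It is approached by leap up from Bb2 and left by step down to Eb3.
Leap in, step out — an appoggiatura.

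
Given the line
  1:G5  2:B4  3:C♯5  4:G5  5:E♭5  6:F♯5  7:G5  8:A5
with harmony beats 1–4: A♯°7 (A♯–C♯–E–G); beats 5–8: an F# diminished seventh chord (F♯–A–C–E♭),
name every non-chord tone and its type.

The harmony at that moment is A♯ diminished seventh chord (A♯, C♯, E, G); B4 is not a chord tone.
It is approached by leap down from G5 and left by step up to C♯5.
Leap in, step out — an appoggiatura.
The harmony at that moment is F♯ diminished seventh chord (F♯, A, C, E♭); G5 is not a chord tone.
It is approached by step up from F♯5 and left by step up to A5.
Step in, step out in the same direction — a passing tone.

B4 (beat 2) — appoggiatura; G5 (beat 7) — passing tone.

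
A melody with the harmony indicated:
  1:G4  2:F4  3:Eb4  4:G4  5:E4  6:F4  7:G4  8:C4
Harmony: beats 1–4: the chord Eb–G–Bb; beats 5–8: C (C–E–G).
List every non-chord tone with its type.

The harmony at that moment is Eb major triad (Eb, G, Bb); F4 is not a chord tone.
It is approached by step down from G4 and left by step down to Eb4.
Step in, step out in the same direction — a passing tone.
The harmony at that moment is C major triad (C, E, G); F4 is not a chord tone.
It is approached by step up from E4 and left by step up to G4.
Step in, step out in the same direction — a passing tone.

F4 (beat 2) — passing tone; F4 (beat 6) — passing tone.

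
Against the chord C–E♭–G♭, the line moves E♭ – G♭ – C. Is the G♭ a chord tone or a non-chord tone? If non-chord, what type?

Chord tone (the fifth of C diminished triad).

C diminished triad contains C, E♭, G♭; G♭ is the fifth, so it is a chord tone.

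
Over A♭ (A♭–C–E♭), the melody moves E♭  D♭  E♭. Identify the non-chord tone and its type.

D♭ is a neighbor tone.

The harmony at that moment is A♭ major triad (A♭, C, E♭); D♭ is not a chord tone.
It is approached by step down from E♭ and left by step up to E♭.
Step away and step back to the same note — a neighbor tone (lower neighbor).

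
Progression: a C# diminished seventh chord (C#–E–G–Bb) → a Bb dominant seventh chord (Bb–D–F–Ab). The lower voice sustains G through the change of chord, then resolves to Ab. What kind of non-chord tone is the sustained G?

The harmony at that moment is Bb dominant seventh chord (Bb, D, F, Ab); G is not a chord tone.
It is held over (the same pitch as the preceding G) and left by step up to Ab.
Held over from the previous chord and resolving up by step — a retardation.

G is a retardation.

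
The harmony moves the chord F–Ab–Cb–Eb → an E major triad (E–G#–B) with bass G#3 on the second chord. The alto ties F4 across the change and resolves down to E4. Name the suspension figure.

At the second chord the bass is G#3. The suspended F4 lies a seventh above the bass; after resolving down by step to E4, the interval above the bass becomes a sixth.
Suspension figures are named by those two intervals: 7–6.

7–6 suspension.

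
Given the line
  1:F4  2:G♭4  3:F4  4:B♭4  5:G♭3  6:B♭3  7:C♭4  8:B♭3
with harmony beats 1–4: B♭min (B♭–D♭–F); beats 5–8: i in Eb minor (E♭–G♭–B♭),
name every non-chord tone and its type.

G♭4 (beat 2) — neighbor tone; C♭4 (beat 7) — neighbor tone.

The harmony at that moment is B♭ minor triad (B♭, D♭, F); G♭4 is not a chord tone.
It is approached by step up from F4 and left by step down to F4.
Step away and step back to the same note — a neighbor tone (upper neighbor).
The harmony at that moment is E♭ minor triad (E♭, G♭, B♭); C♭4 is not a chord tone.
It is approached by step up from B♭3 and left by step down to B♭3.
Step away and step back to the same note — a neighbor tone (upper neighbor).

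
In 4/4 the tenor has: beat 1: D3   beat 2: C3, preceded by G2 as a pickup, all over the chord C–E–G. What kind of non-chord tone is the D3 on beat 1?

Appoggiatura.

The harmony at that moment is C major triad (C, E, G); D3 is not a chord tone.
It is approached by leap up from G2 and left by step down to C3.
Leap in, step out, metrically accented — an appoggiatura.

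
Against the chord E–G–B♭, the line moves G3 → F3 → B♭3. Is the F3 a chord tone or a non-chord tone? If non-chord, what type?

Non-chord tone — an escape tone.

The harmony at that moment is E diminished triad (E, G, B♭); F3 is not a chord tone.
It is approached by step down from G3 and left by leap up to B♭3.
Step in, leap out — an escape tone.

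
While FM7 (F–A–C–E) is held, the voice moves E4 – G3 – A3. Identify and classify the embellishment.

G3 is an appoggiatura.

The harmony at that moment is F major seventh chord (F, A, C, E); G3 is not a chord tone.
It is approached by leap down from E4 and left by step up to A3.
Leap in, step out — an appoggiatura.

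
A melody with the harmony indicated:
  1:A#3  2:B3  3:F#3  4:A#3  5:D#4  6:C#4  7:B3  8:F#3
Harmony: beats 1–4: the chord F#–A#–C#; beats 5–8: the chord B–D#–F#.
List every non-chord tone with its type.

B3 (beat 2) — escape tone; C#4 (beat 6) — passing tone.

The harmony at that moment is F# major triad (F#, A#, C#); B3 is not a chord tone.
It is approached by step up from A#3 and left by leap down to F#3.
Step in, leap out — an escape tone.
The harmony at that moment is B major triad (B, D#, F#); C#4 is not a chord tone.
It is approached by step down from D#4 and left by step down to B3.
Step in, step out in the same direction — a passing tone.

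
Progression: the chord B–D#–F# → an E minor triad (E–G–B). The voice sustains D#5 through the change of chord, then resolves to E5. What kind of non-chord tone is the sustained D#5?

D#5 is a retardation.

The harmony at that moment is E minor triad (E, G, B); D#5 is not a chord tone.
It is held over (the same pitch as the preceding D#5) and left by step up to E5.
Held over from the previous chord and resolving up by step — a retardation.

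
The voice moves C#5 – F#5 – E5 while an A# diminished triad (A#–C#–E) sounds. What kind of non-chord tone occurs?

The harmony at that moment is A# diminished triad (A#, C#, E); F#5 is not a chord tone.
It is approached by leap up from C#5 and left by step down to E5.
Leap in, step out — an appoggiatura.

F#5 is an appoggiatura.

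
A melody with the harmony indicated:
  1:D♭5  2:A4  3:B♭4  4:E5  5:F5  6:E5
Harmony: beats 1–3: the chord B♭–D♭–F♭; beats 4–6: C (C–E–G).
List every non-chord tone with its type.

A4 (beat 2) — appoggiatura; F5 (beat 5) — neighbor tone.

The harmony at that moment is B♭ diminished triad (B♭, D♭, F♭); A4 is not a chord tone.
It is approached by leap down from D♭5 and left by step up to B♭4.
Leap in, step out — an appoggiatura.
The harmony at that moment is C major triad (C, E, G); F5 is not a chord tone.
It is approached by step up from E5 and left by step down to E5.
Step away and step back to the same note — a neighbor tone (upper neighbor).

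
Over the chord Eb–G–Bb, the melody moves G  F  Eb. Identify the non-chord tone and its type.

The harmony at that moment is Eb major triad (Eb, G, Bb); F is not a chord tone.
It is approached by step down from G and left by step down to Eb.
Step in, step out in the same direction — a passing tone.

F is a passing tone.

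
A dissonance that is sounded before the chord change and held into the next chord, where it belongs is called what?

Approach: ahead of the chord change (typically by step), so it is dissonant against the current harmony. Departure: none — the same pitch is restated or held and is a chord tone of the new harmony.
Dissonant first, consonant once the harmony catches up: the note simply arrives early — an anticipation. (The reverse timing, consonant first and dissonant after the change, would be a suspension or retardation.)

Anticipation.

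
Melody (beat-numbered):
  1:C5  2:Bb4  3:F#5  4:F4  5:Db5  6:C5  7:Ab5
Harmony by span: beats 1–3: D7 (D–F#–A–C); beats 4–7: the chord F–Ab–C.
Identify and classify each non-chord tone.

The harmony at that moment is D dominant seventh chord (D, F#, A, C); Bb4 is not a chord tone.
It is approached by step down from C5 and left by leap up to F#5.
Step in, leap out — an escape tone.
The harmony at that moment is F minor triad (F, Ab, C); Db5 is not a chord tone.
It is approached by leap up from F4 and left by step down to C5.
Leap in, step out — an appoggiatura.

Bb4 (beat 2) — escape tone; Db5 (beat 5) — appoggiatura.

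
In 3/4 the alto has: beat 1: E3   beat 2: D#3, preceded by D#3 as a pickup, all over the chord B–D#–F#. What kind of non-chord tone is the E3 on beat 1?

The harmony at that moment is B major triad (B, D#, F#); E3 is not a chord tone.
It is approached by step up from D#3 and left by step down to D#3.
Step away and step back to the same note — a neighbor tone (upper neighbor).

Upper neighbor tone.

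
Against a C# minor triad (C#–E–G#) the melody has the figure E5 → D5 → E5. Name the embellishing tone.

The harmony at that moment is C# minor triad (C#, E, G#); D5 is not a chord tone.
It is approached by step down from E5 and left by step up to E5.
Step away and step back to the same note — a neighbor tone (lower neighbor).

D5 is a neighbor tone.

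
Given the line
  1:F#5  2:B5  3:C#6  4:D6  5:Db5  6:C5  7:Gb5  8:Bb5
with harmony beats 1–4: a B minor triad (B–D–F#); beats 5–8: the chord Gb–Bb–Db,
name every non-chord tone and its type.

C#6 (beat 3) — passing tone; C5 (beat 6) — escape tone.

The harmony at that moment is B minor triad (B, D, F#); C#6 is not a chord tone.
It is approached by step up from B5 and left by step up to D6.
Step in, step out in the same direction — a passing tone.
The harmony at that moment is Gb major triad (Gb, Bb, Db); C5 is not a chord tone.
It is approached by step down from Db5 and left by leap up to Gb5.
Step in, leap out — an escape tone.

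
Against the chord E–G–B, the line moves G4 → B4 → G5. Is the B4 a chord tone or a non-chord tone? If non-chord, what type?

Chord tone (the fifth of E minor triad).

E minor triad contains E, G, B; B is the fifth, so it is a chord tone.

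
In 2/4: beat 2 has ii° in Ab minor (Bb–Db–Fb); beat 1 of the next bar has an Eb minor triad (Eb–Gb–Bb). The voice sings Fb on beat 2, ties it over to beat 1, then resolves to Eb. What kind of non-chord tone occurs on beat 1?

The harmony at that moment is Eb minor triad (Eb, Gb, Bb); Fb is not a chord tone.
It is held over (the same pitch as the preceding Fb) and left by step down to Eb.
Held over from the previous chord and resolving down by step — a suspension.

Suspension.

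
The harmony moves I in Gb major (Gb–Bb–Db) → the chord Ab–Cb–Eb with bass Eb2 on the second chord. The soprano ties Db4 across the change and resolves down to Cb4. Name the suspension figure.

At the second chord the bass is Eb2. The suspended Db4 lies a seventh above the bass; after resolving down by step to Cb4, the interval above the bass becomes a sixth.
Suspension figures are named by those two intervals: 7–6.

7–6 suspension.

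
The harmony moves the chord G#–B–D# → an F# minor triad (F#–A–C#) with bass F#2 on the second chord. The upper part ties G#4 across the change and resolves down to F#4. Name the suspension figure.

At the second chord the bass is F#2. The suspended G#4 lies a ninth above the bass; after resolving down by step to F#4, the interval above the bass becomes an octave.
Suspension figures are named by those two intervals: 9–8.

9–8 suspension.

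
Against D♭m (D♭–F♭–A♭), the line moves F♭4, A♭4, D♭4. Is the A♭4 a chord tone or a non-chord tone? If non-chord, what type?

Chord tone (the fifth of Db minor triad).

Db minor triad contains D♭, F♭, A♭; A♭ is the fifth, so it is a chord tone.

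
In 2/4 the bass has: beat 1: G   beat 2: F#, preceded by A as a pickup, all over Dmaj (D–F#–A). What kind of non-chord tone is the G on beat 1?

Passing tone.

The harmony at that moment is D major triad (D, F#, A); G is not a chord tone.
It is approached by step down from A and left by step down to F#.
Step in, step out in the same direction — a passing tone.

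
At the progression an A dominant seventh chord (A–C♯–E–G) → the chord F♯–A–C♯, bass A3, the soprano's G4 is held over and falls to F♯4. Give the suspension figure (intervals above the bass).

7–6 suspension.

At the second chord the bass is A3. The suspended G4 lies a seventh above the bass; after resolving down by step to F♯4, the interval above the bass becomes a sixth.
Suspension figures are named by those two intervals: 7–6.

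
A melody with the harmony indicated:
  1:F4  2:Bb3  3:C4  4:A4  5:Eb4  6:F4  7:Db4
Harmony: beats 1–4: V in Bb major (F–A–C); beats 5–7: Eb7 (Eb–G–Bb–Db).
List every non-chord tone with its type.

Bb3 (beat 2) — appoggiatura; F4 (beat 6) — escape tone.

The harmony at that moment is F major triad (F, A, C); Bb3 is not a chord tone.
It is approached by leap down from F4 and left by step up to C4.
Leap in, step out — an appoggiatura.
The harmony at that moment is Eb dominant seventh chord (Eb, G, Bb, Db); F4 is not a chord tone.
It is approached by step up from Eb4 and left by leap down to Db4.
Step in, leap out — an escape tone.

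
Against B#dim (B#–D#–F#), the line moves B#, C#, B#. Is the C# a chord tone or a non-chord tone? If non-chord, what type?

The harmony at that moment is B# diminished triad (B#, D#, F#); C# is not a chord tone.
It is approached by step up from B# and left by step down to B#.
Step away and step back to the same note — a neighbor tone (upper neighbor).

Non-chord tone — a neighbor tone.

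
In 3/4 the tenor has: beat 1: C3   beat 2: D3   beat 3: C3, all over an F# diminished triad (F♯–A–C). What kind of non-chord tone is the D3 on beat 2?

The harmony at that moment is F♯ diminished triad (F♯, A, C); D3 is not a chord tone.
It is approached by step up from C3 and left by step down to C3.
Step away and step back to the same note — a neighbor tone (upper neighbor).

Upper neighbor tone.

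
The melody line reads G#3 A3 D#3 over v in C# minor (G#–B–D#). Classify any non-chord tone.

The harmony at that moment is G# minor triad (G#, B, D#); A3 is not a chord tone.
It is approached by step up from G#3 and left by leap down to D#3.
Step in, leap out — an escape tone.

A3 is an escape tone.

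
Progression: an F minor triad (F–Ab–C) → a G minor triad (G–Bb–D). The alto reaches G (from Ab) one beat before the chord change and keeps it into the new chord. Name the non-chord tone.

G is an anticipation.

The harmony at that moment is F minor triad (F, Ab, C); G is not a chord tone.
It is approached by step down from Ab and then sustained as the same pitch into the next harmony.
Arriving early and becoming a chord tone when the harmony changes — an anticipation.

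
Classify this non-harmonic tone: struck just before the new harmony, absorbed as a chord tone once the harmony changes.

Approach: ahead of the chord change (typically by step), so it is dissonant against the current harmony. Departure: none — the same pitch is restated or held and is a chord tone of the new harmony.
Dissonant first, consonant once the harmony catches up: the note simply arrives early — an anticipation. (The reverse timing, consonant first and dissonant after the change, would be a suspension or retardation.)

Anticipation.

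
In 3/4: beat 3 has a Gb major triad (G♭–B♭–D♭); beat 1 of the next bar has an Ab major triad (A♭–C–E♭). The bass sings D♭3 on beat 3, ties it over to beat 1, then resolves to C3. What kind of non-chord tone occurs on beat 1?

The harmony at that moment is A♭ major triad (A♭, C, E♭); D♭3 is not a chord tone.
It is held over (the same pitch as the preceding D♭3) and left by step down to C3.
Held over from the previous chord and resolving down by step — a suspension.

Suspension.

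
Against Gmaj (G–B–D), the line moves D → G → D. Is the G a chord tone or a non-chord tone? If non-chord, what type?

Chord tone (the root of G major triad).

G major triad contains G, B, D; G is the root, so it is a chord tone.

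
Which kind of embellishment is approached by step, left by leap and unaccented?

Escape tone.

Approach: by step. Departure: by leap. Metric position: weak.
Step in, leap out, from a weak position — an escape tone (échappée). (It is the mirror image of the appoggiatura, which leaps in and steps out on a strong beat.)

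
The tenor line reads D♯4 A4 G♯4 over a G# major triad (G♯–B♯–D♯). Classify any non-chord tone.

The harmony at that moment is G♯ major triad (G♯, B♯, D♯); A4 is not a chord tone.
It is approached by leap up from D♯4 and left by step down to G♯4.
Leap in, step out — an appoggiatura.

A4 is an appoggiatura.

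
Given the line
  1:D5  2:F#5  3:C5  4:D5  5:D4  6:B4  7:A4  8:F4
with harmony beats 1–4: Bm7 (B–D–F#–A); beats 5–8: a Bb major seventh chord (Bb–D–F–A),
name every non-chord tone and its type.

The harmony at that moment is B minor seventh chord (B, D, F#, A); C5 is not a chord tone.
It is approached by leap down from F#5 and left by step up to D5.
Leap in, step out — an appoggiatura.
The harmony at that moment is Bb major seventh chord (Bb, D, F, A); B4 is not a chord tone.
It is approached by leap up from D4 and left by step down to A4.
Leap in, step out — an appoggiatura.

C5 (beat 3) — appoggiatura; B4 (beat 6) — appoggiatura.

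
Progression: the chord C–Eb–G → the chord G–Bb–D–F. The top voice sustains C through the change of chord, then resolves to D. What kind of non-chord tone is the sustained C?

C is a retardation.

The harmony at that moment is G minor seventh chord (G, Bb, D, F); C is not a chord tone.
It is held over (the same pitch as the preceding C) and left by step up to D.
Held over from the previous chord and resolving up by step — a retardation.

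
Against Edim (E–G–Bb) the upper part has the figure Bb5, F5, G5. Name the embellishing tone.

F5 is an appoggiatura.

The harmony at that moment is E diminished triad (E, G, Bb); F5 is not a chord tone.
It is approached by leap down from Bb5 and left by step up to G5.
Leap in, step out — an appoggiatura.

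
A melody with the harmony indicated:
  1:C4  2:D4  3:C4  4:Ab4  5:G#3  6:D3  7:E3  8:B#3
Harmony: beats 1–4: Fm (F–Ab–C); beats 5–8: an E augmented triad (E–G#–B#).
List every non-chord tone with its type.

D4 (beat 2) — neighbor tone; D3 (beat 6) — appoggiatura.

The harmony at that moment is F minor triad (F, Ab, C); D4 is not a chord tone.
It is approached by step up from C4 and left by step down to C4.
Step away and step back to the same note — a neighbor tone (upper neighbor).
The harmony at that moment is E augmented triad (E, G#, B#); D3 is not a chord tone.
It is approached by leap down from G#3 and left by step up to E3.
Leap in, step out — an appoggiatura.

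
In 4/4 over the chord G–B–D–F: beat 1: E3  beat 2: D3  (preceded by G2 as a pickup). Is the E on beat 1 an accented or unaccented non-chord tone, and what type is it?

Accented appoggiatura.

The harmony at that moment is G dominant seventh chord (G, B, D, F); E3 is not a chord tone.
It is approached by leap up from G2 and left by step down to D3.
Leap in, step out — an appoggiatura.
It falls on the downbeat, so it is accented.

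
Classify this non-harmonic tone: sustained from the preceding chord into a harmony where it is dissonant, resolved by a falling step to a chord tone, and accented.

Approach: by preparation — the pitch is first a chord tone, then held (tied or repeated) while the harmony changes under it. Departure: down by step. Metric position: strong.
A prepared dissonance that resolves downward by step — a suspension. (The same figure resolving upward would be a retardation.)

Suspension.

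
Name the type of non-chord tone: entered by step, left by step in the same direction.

Passing tone.

Approach: by step. Departure: by step, continuing in the same direction.
Stepwise on both sides with no change of direction means the note fills in the space between two different chord tones — a passing tone. (Had it turned back to its starting note it would be a neighbor tone instead.)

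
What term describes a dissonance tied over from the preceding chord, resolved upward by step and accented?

Approach: by preparation — the pitch is first a chord tone, then held (tied or repeated) while the harmony changes under it. Departure: up by step. Metric position: strong.
A prepared dissonance that resolves upward by step — a retardation. (The same figure resolving downward would be a suspension.)

Retardation.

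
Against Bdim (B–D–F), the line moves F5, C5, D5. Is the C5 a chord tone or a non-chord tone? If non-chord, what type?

Non-chord tone — an appoggiatura.

The harmony at that moment is B diminished triad (B, D, F); C5 is not a chord tone.
It is approached by leap down from F5 and left by step up to D5.
Leap in, step out — an appoggiatura.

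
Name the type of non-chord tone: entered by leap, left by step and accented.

Appoggiatura.

Approach: by leap. Departure: by step. Metric position: strong.
Leap in, step out, in a metrically strong position — an appoggiatura. (It is the mirror image of the escape tone, which steps in and leaps out from a weak position.)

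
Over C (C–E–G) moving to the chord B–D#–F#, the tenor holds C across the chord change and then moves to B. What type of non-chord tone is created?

C is a suspension.

The harmony at that moment is B major triad (B, D#, F#); C is not a chord tone.
It is held over (the same pitch as the preceding C) and left by step down to B.
Held over from the previous chord and resolving down by step — a suspension.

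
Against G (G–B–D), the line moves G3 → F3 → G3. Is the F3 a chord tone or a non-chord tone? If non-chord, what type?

The harmony at that moment is G major triad (G, B, D); F3 is not a chord tone.
It is approached by step down from G3 and left by step up to G3.
Step away and step back to the same note — a neighbor tone (lower neighbor).

Non-chord tone — a neighbor tone.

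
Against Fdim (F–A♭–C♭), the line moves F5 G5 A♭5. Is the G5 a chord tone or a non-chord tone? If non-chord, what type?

The harmony at that moment is F diminished triad (F, A♭, C♭); G5 is not a chord tone.
It is approached by step up from F5 and left by step up to A♭5.
Step in, step out in the same direction — a passing tone.

Non-chord tone — a passing tone.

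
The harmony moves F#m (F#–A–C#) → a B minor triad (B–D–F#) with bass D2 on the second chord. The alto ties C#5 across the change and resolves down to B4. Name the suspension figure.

At the second chord the bass is D2. The suspended C#5 lies a seventh above the bass; after resolving down by step to B4, the interval above the bass becomes a sixth.
Suspension figures are named by those two intervals: 7–6.

7–6 suspension.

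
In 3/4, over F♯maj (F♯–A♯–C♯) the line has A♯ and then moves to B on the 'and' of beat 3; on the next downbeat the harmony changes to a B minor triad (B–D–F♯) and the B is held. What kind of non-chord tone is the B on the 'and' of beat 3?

The harmony at that moment is F♯ major triad (F♯, A♯, C♯); B is not a chord tone.
It is approached by step up from A♯ and then sustained as the same pitch into the next harmony.
Arriving early and becoming a chord tone when the harmony changes — an anticipation.

Anticipation.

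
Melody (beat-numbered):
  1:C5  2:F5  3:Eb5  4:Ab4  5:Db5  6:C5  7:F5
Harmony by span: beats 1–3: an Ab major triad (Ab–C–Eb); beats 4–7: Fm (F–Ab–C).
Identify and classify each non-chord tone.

F5 (beat 2) — appoggiatura; Db5 (beat 5) — appoggiatura.

The harmony at that moment is Ab major triad (Ab, C, Eb); F5 is not a chord tone.
It is approached by leap up from C5 and left by step down to Eb5.
Leap in, step out — an appoggiatura.
The harmony at that moment is F minor triad (F, Ab, C); Db5 is not a chord tone.
It is approached by leap up from Ab4 and left by step down to C5.
Leap in, step out — an appoggiatura.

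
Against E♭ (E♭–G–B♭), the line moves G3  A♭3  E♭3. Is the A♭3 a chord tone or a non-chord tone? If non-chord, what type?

Non-chord tone — an escape tone.

The harmony at that moment is E♭ major triad (E♭, G, B♭); A♭3 is not a chord tone.
It is approached by step up from G3 and left by leap down to E♭3.
Step in, leap out — an escape tone.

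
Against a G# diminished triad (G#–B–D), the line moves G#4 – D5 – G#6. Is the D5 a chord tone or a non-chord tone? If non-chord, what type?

G# diminished triad contains G#, B, D; D is the fifth, so it is a chord tone.

Chord tone (the fifth of G# diminished triad).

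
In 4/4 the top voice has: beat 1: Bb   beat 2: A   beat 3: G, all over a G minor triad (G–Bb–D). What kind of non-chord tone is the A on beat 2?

The harmony at that moment is G minor triad (G, Bb, D); A is not a chord tone.
It is approached by step down from Bb and left by step down to G.
Step in, step out in the same direction — a passing tone.

Passing tone.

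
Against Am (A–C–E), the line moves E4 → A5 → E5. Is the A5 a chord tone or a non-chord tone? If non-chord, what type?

Chord tone (the root of A minor triad).

A minor triad contains A, C, E; A is the root, so it is a chord tone.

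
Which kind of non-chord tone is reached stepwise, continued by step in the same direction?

Approach: by step. Departure: by step, continuing in the same direction.
Stepwise on both sides with no change of direction means the note fills in the space between two different chord tones — a passing tone. (Had it turned back to its starting note it would be a neighbor tone instead.)

Passing tone.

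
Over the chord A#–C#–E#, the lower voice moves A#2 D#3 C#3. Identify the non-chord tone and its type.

The harmony at that moment is A# minor triad (A#, C#, E#); D#3 is not a chord tone.
It is approached by leap up from A#2 and left by step down to C#3.
Leap in, step out — an appoggiatura.

D#3 is an appoggiatura.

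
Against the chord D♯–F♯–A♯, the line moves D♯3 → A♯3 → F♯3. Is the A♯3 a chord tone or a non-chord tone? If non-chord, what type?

Chord tone (the fifth of D# minor triad).

D# minor triad contains D♯, F♯, A♯; A♯ is the fifth, so it is a chord tone.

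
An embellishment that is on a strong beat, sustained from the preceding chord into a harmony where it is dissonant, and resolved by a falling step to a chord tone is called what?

Approach: by preparation — the pitch is first a chord tone, then held (tied or repeated) while the harmony changes under it. Departure: down by step. Metric position: strong.
A prepared dissonance that resolves downward by step — a suspension. (The same figure resolving upward would be a retardation.)

Suspension.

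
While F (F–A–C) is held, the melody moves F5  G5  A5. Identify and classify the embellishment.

G5 is a passing tone.

The harmony at that moment is F major triad (F, A, C); G5 is not a chord tone.
It is approached by step up from F5 and left by step up to A5.
Step in, step out in the same direction — a passing tone.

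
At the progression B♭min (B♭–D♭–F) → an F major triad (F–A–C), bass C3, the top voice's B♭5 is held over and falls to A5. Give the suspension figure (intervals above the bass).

At the second chord the bass is C3. The suspended B♭5 lies a seventh above the bass; after resolving down by step to A5, the interval above the bass becomes a sixth.
Suspension figures are named by those two intervals: 7–6.

7–6 suspension.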